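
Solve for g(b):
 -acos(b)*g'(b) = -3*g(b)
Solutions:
 g(b) = C1*exp(3*Integral(1/acos(b), b))


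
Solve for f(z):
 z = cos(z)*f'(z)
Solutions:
 f(z) = C1 + Integral(z/cos(z), z)


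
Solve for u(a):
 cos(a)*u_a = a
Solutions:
 u(a) = C1 + Integral(a/cos(a), a)


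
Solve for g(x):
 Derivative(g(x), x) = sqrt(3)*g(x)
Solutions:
 g(x) = C1*exp(sqrt(3)*x)


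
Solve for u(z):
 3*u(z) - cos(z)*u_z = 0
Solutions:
 u(z) = C1*(sin(z) + 1)^(3/2)/(sin(z) - 1)^(3/2)


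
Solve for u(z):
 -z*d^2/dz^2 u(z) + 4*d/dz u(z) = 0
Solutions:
 u(z) = C1 + C2*z^5


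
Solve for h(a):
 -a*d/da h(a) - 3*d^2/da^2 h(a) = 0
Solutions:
 h(a) = C1 + C2*erf(sqrt(6)*a/6)


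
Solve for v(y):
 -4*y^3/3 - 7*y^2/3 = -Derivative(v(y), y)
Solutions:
 v(y) = C1 + y^4/3 + 7*y^3/9


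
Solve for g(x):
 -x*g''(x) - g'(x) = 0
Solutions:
 g(x) = C1 + C2*log(x)


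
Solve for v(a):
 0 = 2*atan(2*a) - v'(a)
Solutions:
 v(a) = C1 + 2*a*atan(2*a) - log(4*a^2 + 1)/2


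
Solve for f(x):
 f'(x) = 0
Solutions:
 f(x) = C1


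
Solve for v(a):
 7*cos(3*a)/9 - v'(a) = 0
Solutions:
 v(a) = C1 + 7*sin(3*a)/27


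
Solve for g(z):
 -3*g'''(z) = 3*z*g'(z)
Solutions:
 g(z) = C1 + Integral(C2*airyai(-z) + C3*airybi(-z), z)


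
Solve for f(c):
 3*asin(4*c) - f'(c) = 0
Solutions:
 f(c) = C1 + 3*c*asin(4*c) + 3*sqrt(1 - 16*c^2)/4


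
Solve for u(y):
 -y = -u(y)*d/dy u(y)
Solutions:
 u(y) = -sqrt(C1 + y^2)
 u(y) = sqrt(C1 + y^2)


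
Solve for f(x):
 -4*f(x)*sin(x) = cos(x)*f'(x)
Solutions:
 f(x) = C1*cos(x)^4


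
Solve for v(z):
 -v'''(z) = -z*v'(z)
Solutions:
 v(z) = C1 + Integral(C2*airyai(z) + C3*airybi(z), z)


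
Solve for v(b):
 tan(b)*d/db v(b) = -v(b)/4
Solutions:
 v(b) = C1/sin(b)^(1/4)


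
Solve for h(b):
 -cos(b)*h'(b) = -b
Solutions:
 h(b) = C1 + Integral(b/cos(b), b)


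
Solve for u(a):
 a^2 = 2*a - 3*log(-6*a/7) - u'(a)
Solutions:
 u(a) = C1 - a^3/3 + a^2 - 3*a*log(-a) + 3*a*(-log(6) + 1 + log(7))


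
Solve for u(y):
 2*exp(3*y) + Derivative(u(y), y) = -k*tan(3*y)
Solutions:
 u(y) = C1 + k*log(cos(3*y))/3 - 2*exp(3*y)/3


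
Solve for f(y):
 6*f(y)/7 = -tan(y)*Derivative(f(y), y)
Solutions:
 f(y) = C1/sin(y)^(6/7)


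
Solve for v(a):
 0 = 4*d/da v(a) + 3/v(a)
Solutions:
 v(a) = -sqrt(C1 - 6*a)/2
 v(a) = sqrt(C1 - 6*a)/2


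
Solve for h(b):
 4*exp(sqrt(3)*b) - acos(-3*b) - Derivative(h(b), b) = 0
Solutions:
 h(b) = C1 - b*acos(-3*b) - sqrt(1 - 9*b^2)/3 + 4*sqrt(3)*exp(sqrt(3)*b)/3


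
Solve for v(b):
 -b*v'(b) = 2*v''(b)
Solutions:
 v(b) = C1 + C2*erf(b/2)


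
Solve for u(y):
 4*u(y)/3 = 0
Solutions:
 u(y) = 0


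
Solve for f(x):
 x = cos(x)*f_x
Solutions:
 f(x) = C1 + Integral(x/cos(x), x)


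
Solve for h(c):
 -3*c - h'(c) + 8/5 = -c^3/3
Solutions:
 h(c) = C1 + c^4/12 - 3*c^2/2 + 8*c/5


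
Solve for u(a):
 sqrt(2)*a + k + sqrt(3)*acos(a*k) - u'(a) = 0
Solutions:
 u(a) = C1 + sqrt(2)*a^2/2 + a*k + sqrt(3)*Piecewise((a*acos(a*k) - sqrt(-a^2*k^2 + 1)/k, Ne(k, 0)), (pi*a/2, True))


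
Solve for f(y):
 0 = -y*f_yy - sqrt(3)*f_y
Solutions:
 f(y) = C1 + C2*y^(1 - sqrt(3))


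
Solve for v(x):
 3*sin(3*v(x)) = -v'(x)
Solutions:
 v(x) = -acos((-C1 - exp(18*x))/(C1 - exp(18*x)))/3 + 2*pi/3
 v(x) = acos((-C1 - exp(18*x))/(C1 - exp(18*x)))/3


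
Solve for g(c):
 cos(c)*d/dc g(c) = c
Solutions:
 g(c) = C1 + Integral(c/cos(c), c)


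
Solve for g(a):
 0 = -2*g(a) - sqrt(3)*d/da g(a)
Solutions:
 g(a) = C1*exp(-2*sqrt(3)*a/3)


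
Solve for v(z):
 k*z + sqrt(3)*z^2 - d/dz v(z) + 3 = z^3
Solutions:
 v(z) = C1 + k*z^2/2 - z^4/4 + sqrt(3)*z^3/3 + 3*z


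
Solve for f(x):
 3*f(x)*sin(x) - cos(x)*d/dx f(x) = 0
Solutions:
 f(x) = C1/cos(x)^3


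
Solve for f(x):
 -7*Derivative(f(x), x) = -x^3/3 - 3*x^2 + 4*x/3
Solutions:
 f(x) = C1 + x^4/84 + x^3/7 - 2*x^2/21


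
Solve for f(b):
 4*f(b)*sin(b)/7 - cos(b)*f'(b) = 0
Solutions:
 f(b) = C1/cos(b)^(4/7)


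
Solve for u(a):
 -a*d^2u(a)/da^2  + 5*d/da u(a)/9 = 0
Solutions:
 u(a) = C1 + C2*a^(14/9)


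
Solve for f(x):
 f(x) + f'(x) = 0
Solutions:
 f(x) = C1*exp(-x)


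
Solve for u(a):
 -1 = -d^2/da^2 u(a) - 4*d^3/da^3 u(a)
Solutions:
 u(a) = C1 + C2*a + C3*exp(-a/4) + a^2/2


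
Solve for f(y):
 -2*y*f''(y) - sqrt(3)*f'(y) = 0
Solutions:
 f(y) = C1 + C2*y^(1 - sqrt(3)/2)


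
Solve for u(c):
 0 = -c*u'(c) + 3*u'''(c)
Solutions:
 u(c) = C1 + Integral(C2*airyai(3^(2/3)*c/3) + C3*airybi(3^(2/3)*c/3), c)


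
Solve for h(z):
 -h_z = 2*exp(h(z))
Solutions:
 h(z) = log(1/(C1 + 2*z))


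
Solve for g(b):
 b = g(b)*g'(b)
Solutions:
 g(b) = -sqrt(C1 + b^2)
 g(b) = sqrt(C1 + b^2)


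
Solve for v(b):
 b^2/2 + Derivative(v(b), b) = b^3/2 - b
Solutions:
 v(b) = C1 + b^4/8 - b^3/6 - b^2/2


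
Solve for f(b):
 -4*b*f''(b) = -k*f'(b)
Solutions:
 f(b) = C1 + b^(re(k)/4 + 1)*(C2*sin(log(b)*Abs(im(k))/4) + C3*cos(log(b)*im(k)/4))


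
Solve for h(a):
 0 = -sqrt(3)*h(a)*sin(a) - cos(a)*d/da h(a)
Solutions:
 h(a) = C1*cos(a)^(sqrt(3))


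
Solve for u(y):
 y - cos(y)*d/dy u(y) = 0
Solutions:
 u(y) = C1 + Integral(y/cos(y), y)


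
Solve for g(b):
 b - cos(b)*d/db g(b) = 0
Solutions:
 g(b) = C1 + Integral(b/cos(b), b)


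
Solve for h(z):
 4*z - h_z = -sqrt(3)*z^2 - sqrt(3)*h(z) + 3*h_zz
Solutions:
 h(z) = C1*exp(z*(-1 + sqrt(1 + 12*sqrt(3)))/6) + C2*exp(-z*(1 + sqrt(1 + 12*sqrt(3)))/6) - z^2 - 2*sqrt(3)*z - 2*sqrt(3) - 2


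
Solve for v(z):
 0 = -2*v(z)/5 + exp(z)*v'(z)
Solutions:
 v(z) = C1*exp(-2*exp(-z)/5)


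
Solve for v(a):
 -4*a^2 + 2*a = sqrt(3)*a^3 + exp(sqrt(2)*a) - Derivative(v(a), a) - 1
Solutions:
 v(a) = C1 + sqrt(3)*a^4/4 + 4*a^3/3 - a^2 - a + sqrt(2)*exp(sqrt(2)*a)/2


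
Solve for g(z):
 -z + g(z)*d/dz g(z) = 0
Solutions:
 g(z) = -sqrt(C1 + z^2)
 g(z) = sqrt(C1 + z^2)


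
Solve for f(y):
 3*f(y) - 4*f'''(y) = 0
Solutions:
 f(y) = C3*exp(6^(1/3)*y/2) + (C1*sin(2^(1/3)*3^(5/6)*y/4) + C2*cos(2^(1/3)*3^(5/6)*y/4))*exp(-6^(1/3)*y/4)


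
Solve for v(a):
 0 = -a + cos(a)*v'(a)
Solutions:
 v(a) = C1 + Integral(a/cos(a), a)


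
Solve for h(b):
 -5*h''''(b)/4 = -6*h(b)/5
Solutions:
 h(b) = C1*exp(-24^(1/4)*sqrt(5)*b/5) + C2*exp(24^(1/4)*sqrt(5)*b/5) + C3*sin(24^(1/4)*sqrt(5)*b/5) + C4*cos(24^(1/4)*sqrt(5)*b/5)


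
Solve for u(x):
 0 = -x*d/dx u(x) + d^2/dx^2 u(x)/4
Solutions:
 u(x) = C1 + C2*erfi(sqrt(2)*x)


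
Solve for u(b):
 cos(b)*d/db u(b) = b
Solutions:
 u(b) = C1 + Integral(b/cos(b), b)


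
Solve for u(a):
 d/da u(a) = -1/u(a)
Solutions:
 u(a) = -sqrt(C1 - 2*a)
 u(a) = sqrt(C1 - 2*a)


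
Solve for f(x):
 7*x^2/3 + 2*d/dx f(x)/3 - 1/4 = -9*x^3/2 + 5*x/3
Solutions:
 f(x) = C1 - 27*x^4/16 - 7*x^3/6 + 5*x^2/4 + 3*x/8


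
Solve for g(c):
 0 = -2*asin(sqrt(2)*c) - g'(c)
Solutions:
 g(c) = C1 - 2*c*asin(sqrt(2)*c) - sqrt(2)*sqrt(1 - 2*c^2)


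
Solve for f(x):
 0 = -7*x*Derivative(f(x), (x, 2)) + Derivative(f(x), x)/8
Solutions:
 f(x) = C1 + C2*x^(57/56)


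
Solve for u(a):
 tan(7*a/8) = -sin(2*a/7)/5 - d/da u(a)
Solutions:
 u(a) = C1 + 8*log(cos(7*a/8))/7 + 7*cos(2*a/7)/10


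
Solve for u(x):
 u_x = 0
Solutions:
 u(x) = C1


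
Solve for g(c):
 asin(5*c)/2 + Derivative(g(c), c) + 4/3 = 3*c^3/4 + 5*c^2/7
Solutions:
 g(c) = C1 + 3*c^4/16 + 5*c^3/21 - c*asin(5*c)/2 - 4*c/3 - sqrt(1 - 25*c^2)/10


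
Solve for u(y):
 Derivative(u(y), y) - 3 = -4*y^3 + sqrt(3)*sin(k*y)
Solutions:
 u(y) = C1 - y^4 + 3*y - sqrt(3)*cos(k*y)/k


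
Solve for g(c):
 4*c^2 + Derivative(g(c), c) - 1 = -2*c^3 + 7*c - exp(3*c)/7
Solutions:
 g(c) = C1 - c^4/2 - 4*c^3/3 + 7*c^2/2 + c - exp(3*c)/21


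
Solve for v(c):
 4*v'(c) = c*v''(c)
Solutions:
 v(c) = C1 + C2*c^5


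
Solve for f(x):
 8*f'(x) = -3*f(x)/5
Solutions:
 f(x) = C1*exp(-3*x/40)


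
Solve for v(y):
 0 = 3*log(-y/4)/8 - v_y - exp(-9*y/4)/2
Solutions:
 v(y) = C1 + 3*y*log(-y)/8 + 3*y*(-2*log(2) - 1)/8 + 2*exp(-9*y/4)/9


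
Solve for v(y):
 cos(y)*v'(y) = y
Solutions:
 v(y) = C1 + Integral(y/cos(y), y)


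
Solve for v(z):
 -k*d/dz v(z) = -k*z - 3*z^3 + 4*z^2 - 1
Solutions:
 v(z) = C1 + z^2/2 + 3*z^4/(4*k) - 4*z^3/(3*k) + z/k


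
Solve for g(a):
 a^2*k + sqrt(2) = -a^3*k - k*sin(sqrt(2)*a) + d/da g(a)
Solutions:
 g(a) = C1 + a^4*k/4 + a^3*k/3 + sqrt(2)*a - sqrt(2)*k*cos(sqrt(2)*a)/2


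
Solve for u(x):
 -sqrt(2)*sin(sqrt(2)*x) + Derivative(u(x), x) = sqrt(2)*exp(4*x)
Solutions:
 u(x) = C1 + sqrt(2)*exp(4*x)/4 - cos(sqrt(2)*x)


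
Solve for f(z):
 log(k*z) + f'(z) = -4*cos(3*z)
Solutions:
 f(z) = C1 - z*log(k*z) + z - 4*sin(3*z)/3


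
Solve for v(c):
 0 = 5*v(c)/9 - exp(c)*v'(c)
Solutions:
 v(c) = C1*exp(-5*exp(-c)/9)


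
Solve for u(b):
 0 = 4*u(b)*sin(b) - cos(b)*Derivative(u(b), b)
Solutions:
 u(b) = C1/cos(b)^4


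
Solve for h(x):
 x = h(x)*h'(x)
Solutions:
 h(x) = -sqrt(C1 + x^2)
 h(x) = sqrt(C1 + x^2)


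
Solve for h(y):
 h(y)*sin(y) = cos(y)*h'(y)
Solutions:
 h(y) = C1/cos(y)


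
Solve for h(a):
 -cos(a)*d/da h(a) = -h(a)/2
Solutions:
 h(a) = C1*(sin(a) + 1)^(1/4)/(sin(a) - 1)^(1/4)


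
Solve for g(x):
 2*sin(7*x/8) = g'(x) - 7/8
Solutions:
 g(x) = C1 + 7*x/8 - 16*cos(7*x/8)/7


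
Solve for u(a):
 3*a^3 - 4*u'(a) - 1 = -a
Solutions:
 u(a) = C1 + 3*a^4/16 + a^2/8 - a/4


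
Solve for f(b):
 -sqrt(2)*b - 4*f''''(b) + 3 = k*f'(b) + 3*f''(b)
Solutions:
 f(b) = C1 + C2*exp(b*(-(k + sqrt(k^2 + 1))^(1/3) + (k + sqrt(k^2 + 1))^(-1/3))/2) + C3*exp(b*((k + sqrt(k^2 + 1))^(1/3)/4 - sqrt(3)*I*(k + sqrt(k^2 + 1))^(1/3)/4 + 1/((-1 + sqrt(3)*I)*(k + sqrt(k^2 + 1))^(1/3)))) + C4*exp(b*((k + sqrt(k^2 + 1))^(1/3)/4 + sqrt(3)*I*(k + sqrt(k^2 + 1))^(1/3)/4 - 1/((1 + sqrt(3)*I)*(k + sqrt(k^2 + 1))^(1/3)))) - sqrt(2)*b^2/(2*k) + 3*b/k + 3*sqrt(2)*b/k^2


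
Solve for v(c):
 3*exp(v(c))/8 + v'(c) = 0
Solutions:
 v(c) = log(1/(C1 + 3*c)) + 3*log(2)


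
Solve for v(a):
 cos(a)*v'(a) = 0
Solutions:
 v(a) = C1


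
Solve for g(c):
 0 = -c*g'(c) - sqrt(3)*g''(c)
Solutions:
 g(c) = C1 + C2*erf(sqrt(2)*3^(3/4)*c/6)


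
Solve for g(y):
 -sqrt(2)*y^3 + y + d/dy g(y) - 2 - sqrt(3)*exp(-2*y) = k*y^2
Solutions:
 g(y) = C1 + k*y^3/3 + sqrt(2)*y^4/4 - y^2/2 + 2*y - sqrt(3)*exp(-2*y)/2


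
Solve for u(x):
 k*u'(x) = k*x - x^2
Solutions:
 u(x) = C1 + x^2/2 - x^3/(3*k)


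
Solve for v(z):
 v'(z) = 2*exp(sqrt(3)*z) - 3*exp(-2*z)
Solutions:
 v(z) = C1 + 2*sqrt(3)*exp(sqrt(3)*z)/3 + 3*exp(-2*z)/2


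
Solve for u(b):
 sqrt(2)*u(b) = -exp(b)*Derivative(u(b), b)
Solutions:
 u(b) = C1*exp(sqrt(2)*exp(-b))


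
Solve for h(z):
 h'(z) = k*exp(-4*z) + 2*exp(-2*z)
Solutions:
 h(z) = C1 - k*exp(-4*z)/4 - exp(-2*z)


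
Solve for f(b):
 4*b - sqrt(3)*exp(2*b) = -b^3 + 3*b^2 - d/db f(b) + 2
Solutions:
 f(b) = C1 - b^4/4 + b^3 - 2*b^2 + 2*b + sqrt(3)*exp(2*b)/2


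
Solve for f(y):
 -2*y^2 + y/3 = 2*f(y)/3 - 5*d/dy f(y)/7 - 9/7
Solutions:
 f(y) = C1*exp(14*y/15) - 3*y^2 - 83*y/14 - 867/196


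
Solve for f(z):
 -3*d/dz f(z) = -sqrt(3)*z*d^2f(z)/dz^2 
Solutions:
 f(z) = C1 + C2*z^(1 + sqrt(3))


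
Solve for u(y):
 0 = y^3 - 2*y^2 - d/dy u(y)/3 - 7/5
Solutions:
 u(y) = C1 + 3*y^4/4 - 2*y^3 - 21*y/5


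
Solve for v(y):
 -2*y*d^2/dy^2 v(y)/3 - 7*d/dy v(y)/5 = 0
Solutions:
 v(y) = C1 + C2/y^(11/10)


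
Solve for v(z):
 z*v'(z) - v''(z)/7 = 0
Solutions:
 v(z) = C1 + C2*erfi(sqrt(14)*z/2)


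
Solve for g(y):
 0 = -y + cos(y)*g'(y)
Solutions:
 g(y) = C1 + Integral(y/cos(y), y)


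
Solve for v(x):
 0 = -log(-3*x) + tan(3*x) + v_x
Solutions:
 v(x) = C1 + x*log(-x) - x + x*log(3) + log(cos(3*x))/3


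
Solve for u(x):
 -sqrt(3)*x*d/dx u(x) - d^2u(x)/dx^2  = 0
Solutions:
 u(x) = C1 + C2*erf(sqrt(2)*3^(1/4)*x/2)


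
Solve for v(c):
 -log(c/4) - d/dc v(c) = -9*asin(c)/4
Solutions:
 v(c) = C1 - c*log(c) + 9*c*asin(c)/4 + c + 2*c*log(2) + 9*sqrt(1 - c^2)/4


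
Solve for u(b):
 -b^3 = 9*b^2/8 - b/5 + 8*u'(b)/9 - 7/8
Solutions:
 u(b) = C1 - 9*b^4/32 - 27*b^3/64 + 9*b^2/80 + 63*b/64


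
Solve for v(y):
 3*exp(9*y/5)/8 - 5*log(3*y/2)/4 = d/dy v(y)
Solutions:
 v(y) = C1 - 5*y*log(y)/4 + 5*y*(-log(3) + log(2) + 1)/4 + 5*exp(9*y/5)/24


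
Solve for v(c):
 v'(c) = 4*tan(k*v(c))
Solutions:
 v(c) = Piecewise((-asin(exp(C1*k + 4*c*k))/k + pi/k, Ne(k, 0)), (nan, True))
 v(c) = Piecewise((asin(exp(C1*k + 4*c*k))/k, Ne(k, 0)), (nan, True))


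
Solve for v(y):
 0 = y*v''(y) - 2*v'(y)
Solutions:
 v(y) = C1 + C2*y^3


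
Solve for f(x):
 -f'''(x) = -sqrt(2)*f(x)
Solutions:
 f(x) = C3*exp(2^(1/6)*x) + (C1*sin(2^(1/6)*sqrt(3)*x/2) + C2*cos(2^(1/6)*sqrt(3)*x/2))*exp(-2^(1/6)*x/2)


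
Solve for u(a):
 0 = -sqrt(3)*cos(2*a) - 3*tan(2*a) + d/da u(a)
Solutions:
 u(a) = C1 - 3*log(cos(2*a))/2 + sqrt(3)*sin(2*a)/2


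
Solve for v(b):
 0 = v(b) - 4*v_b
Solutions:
 v(b) = C1*exp(b/4)


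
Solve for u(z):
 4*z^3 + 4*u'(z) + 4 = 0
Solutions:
 u(z) = C1 - z^4/4 - z


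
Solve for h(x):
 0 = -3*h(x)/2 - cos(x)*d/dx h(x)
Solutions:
 h(x) = C1*(sin(x) - 1)^(3/4)/(sin(x) + 1)^(3/4)


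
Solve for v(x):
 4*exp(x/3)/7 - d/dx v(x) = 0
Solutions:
 v(x) = C1 + 12*exp(x/3)/7


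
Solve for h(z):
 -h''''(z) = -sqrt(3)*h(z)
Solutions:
 h(z) = C1*exp(-3^(1/8)*z) + C2*exp(3^(1/8)*z) + C3*sin(3^(1/8)*z) + C4*cos(3^(1/8)*z)


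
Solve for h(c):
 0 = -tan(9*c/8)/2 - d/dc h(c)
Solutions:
 h(c) = C1 + 4*log(cos(9*c/8))/9


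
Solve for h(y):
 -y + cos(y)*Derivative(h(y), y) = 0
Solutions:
 h(y) = C1 + Integral(y/cos(y), y)


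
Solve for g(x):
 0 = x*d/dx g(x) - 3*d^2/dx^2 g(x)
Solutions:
 g(x) = C1 + C2*erfi(sqrt(6)*x/6)


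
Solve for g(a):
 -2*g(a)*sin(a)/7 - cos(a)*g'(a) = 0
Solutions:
 g(a) = C1*cos(a)^(2/7)


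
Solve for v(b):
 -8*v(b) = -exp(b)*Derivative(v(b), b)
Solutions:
 v(b) = C1*exp(-8*exp(-b))


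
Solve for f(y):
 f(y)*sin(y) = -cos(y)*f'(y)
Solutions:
 f(y) = C1*cos(y)


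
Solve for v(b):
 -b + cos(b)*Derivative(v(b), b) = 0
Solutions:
 v(b) = C1 + Integral(b/cos(b), b)


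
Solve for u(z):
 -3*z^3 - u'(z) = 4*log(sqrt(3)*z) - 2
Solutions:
 u(z) = C1 - 3*z^4/4 - 4*z*log(z) - z*log(9) + 6*z


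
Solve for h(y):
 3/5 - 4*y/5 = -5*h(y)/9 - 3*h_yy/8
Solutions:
 h(y) = C1*sin(2*sqrt(30)*y/9) + C2*cos(2*sqrt(30)*y/9) + 36*y/25 - 27/25


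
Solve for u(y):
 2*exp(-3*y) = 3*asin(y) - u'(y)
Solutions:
 u(y) = C1 + 3*y*asin(y) + 3*sqrt(1 - y^2) + 2*exp(-3*y)/3


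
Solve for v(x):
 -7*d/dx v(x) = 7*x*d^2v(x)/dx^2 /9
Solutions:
 v(x) = C1 + C2/x^8


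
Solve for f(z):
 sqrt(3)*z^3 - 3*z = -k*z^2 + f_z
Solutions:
 f(z) = C1 + k*z^3/3 + sqrt(3)*z^4/4 - 3*z^2/2


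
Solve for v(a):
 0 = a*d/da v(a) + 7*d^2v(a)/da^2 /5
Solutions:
 v(a) = C1 + C2*erf(sqrt(70)*a/14)


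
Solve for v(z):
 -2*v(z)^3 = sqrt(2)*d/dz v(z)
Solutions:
 v(z) = -sqrt(2)*sqrt(-1/(C1 - sqrt(2)*z))/2
 v(z) = sqrt(2)*sqrt(-1/(C1 - sqrt(2)*z))/2


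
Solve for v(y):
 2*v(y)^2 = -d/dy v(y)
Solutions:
 v(y) = 1/(C1 + 2*y)


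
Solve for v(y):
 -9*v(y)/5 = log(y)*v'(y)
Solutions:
 v(y) = C1*exp(-9*li(y)/5)


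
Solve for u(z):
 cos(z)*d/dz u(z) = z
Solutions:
 u(z) = C1 + Integral(z/cos(z), z)


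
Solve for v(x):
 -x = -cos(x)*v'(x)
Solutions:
 v(x) = C1 + Integral(x/cos(x), x)


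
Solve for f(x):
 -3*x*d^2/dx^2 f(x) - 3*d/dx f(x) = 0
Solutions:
 f(x) = C1 + C2*log(x)


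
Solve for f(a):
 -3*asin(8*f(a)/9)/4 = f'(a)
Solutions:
 Integral(1/asin(8*_y/9), (_y, f(a))) = C1 - 3*a/4


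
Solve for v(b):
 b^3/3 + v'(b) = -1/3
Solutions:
 v(b) = C1 - b^4/12 - b/3


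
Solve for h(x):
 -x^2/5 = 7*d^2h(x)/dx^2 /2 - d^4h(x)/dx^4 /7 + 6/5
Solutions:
 h(x) = C1 + C2*x + C3*exp(-7*sqrt(2)*x/2) + C4*exp(7*sqrt(2)*x/2) - x^4/210 - 298*x^2/1715


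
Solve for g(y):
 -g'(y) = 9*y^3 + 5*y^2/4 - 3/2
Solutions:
 g(y) = C1 - 9*y^4/4 - 5*y^3/12 + 3*y/2


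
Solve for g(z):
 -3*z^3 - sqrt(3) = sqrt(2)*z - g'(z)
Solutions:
 g(z) = C1 + 3*z^4/4 + sqrt(2)*z^2/2 + sqrt(3)*z


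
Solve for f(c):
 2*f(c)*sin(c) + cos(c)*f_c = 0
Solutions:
 f(c) = C1*cos(c)^2


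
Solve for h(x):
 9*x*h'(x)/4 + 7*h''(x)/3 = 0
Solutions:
 h(x) = C1 + C2*erf(3*sqrt(42)*x/28)


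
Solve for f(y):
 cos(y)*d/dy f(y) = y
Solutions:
 f(y) = C1 + Integral(y/cos(y), y)


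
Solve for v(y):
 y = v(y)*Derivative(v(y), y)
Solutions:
 v(y) = -sqrt(C1 + y^2)
 v(y) = sqrt(C1 + y^2)


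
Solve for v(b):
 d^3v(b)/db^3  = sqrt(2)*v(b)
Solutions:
 v(b) = C3*exp(2^(1/6)*b) + (C1*sin(2^(1/6)*sqrt(3)*b/2) + C2*cos(2^(1/6)*sqrt(3)*b/2))*exp(-2^(1/6)*b/2)


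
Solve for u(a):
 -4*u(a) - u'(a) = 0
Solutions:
 u(a) = C1*exp(-4*a)


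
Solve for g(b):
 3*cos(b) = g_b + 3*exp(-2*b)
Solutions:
 g(b) = C1 + 3*sin(b) + 3*exp(-2*b)/2


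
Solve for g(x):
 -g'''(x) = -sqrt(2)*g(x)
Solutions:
 g(x) = C3*exp(2^(1/6)*x) + (C1*sin(2^(1/6)*sqrt(3)*x/2) + C2*cos(2^(1/6)*sqrt(3)*x/2))*exp(-2^(1/6)*x/2)


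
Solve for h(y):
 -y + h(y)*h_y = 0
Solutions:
 h(y) = -sqrt(C1 + y^2)
 h(y) = sqrt(C1 + y^2)


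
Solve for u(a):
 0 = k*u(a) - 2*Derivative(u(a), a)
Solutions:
 u(a) = C1*exp(a*k/2)


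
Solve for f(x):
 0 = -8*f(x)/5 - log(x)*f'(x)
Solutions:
 f(x) = C1*exp(-8*li(x)/5)


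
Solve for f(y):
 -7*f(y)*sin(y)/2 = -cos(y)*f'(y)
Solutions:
 f(y) = C1/cos(y)^(7/2)


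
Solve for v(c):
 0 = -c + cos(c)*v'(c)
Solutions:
 v(c) = C1 + Integral(c/cos(c), c)


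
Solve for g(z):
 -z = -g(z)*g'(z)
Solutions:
 g(z) = -sqrt(C1 + z^2)
 g(z) = sqrt(C1 + z^2)


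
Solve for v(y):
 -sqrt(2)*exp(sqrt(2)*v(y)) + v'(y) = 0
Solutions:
 v(y) = sqrt(2)*(2*log(-1/(C1 + sqrt(2)*y)) - log(2))/4


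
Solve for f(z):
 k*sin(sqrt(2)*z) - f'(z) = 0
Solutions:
 f(z) = C1 - sqrt(2)*k*cos(sqrt(2)*z)/2


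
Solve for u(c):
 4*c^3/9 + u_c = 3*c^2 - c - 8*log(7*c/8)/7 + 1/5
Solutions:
 u(c) = C1 - c^4/9 + c^3 - c^2/2 - 8*c*log(c)/7 - 8*c*log(7)/7 + 47*c/35 + 24*c*log(2)/7


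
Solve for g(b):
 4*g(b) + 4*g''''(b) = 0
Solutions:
 g(b) = (C1*sin(sqrt(2)*b/2) + C2*cos(sqrt(2)*b/2))*exp(-sqrt(2)*b/2) + (C3*sin(sqrt(2)*b/2) + C4*cos(sqrt(2)*b/2))*exp(sqrt(2)*b/2)


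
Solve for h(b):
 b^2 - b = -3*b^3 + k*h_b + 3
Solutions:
 h(b) = C1 + 3*b^4/(4*k) + b^3/(3*k) - b^2/(2*k) - 3*b/k


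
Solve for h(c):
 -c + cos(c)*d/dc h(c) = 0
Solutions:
 h(c) = C1 + Integral(c/cos(c), c)


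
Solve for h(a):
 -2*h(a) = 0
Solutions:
 h(a) = 0


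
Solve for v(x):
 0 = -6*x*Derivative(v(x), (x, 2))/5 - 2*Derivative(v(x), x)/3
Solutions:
 v(x) = C1 + C2*x^(4/9)


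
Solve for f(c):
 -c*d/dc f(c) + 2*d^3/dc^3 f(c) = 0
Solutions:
 f(c) = C1 + Integral(C2*airyai(2^(2/3)*c/2) + C3*airybi(2^(2/3)*c/2), c)


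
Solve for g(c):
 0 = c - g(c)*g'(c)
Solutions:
 g(c) = -sqrt(C1 + c^2)
 g(c) = sqrt(C1 + c^2)


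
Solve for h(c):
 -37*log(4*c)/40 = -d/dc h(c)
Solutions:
 h(c) = C1 + 37*c*log(c)/40 - 37*c/40 + 37*c*log(2)/20


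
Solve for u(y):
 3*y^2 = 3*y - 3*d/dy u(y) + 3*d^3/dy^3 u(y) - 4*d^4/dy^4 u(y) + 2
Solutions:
 u(y) = C1 + C2*exp(y*((4*sqrt(33) + 23)^(-1/3) + 2 + (4*sqrt(33) + 23)^(1/3))/8)*sin(sqrt(3)*y*(-(4*sqrt(33) + 23)^(1/3) + (4*sqrt(33) + 23)^(-1/3))/8) + C3*exp(y*((4*sqrt(33) + 23)^(-1/3) + 2 + (4*sqrt(33) + 23)^(1/3))/8)*cos(sqrt(3)*y*(-(4*sqrt(33) + 23)^(1/3) + (4*sqrt(33) + 23)^(-1/3))/8) + C4*exp(y*(-(4*sqrt(33) + 23)^(1/3) - 1/(4*sqrt(33) + 23)^(1/3) + 1)/4) - y^3/3 + y^2/2 - 4*y/3


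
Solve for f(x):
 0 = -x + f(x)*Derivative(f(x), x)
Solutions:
 f(x) = -sqrt(C1 + x^2)
 f(x) = sqrt(C1 + x^2)


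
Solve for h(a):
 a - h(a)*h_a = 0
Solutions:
 h(a) = -sqrt(C1 + a^2)
 h(a) = sqrt(C1 + a^2)


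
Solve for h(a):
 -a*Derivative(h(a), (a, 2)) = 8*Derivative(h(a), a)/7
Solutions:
 h(a) = C1 + C2/a^(1/7)


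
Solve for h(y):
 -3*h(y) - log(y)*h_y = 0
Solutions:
 h(y) = C1*exp(-3*li(y))


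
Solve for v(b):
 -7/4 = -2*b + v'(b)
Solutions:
 v(b) = C1 + b^2 - 7*b/4


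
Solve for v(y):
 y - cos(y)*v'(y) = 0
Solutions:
 v(y) = C1 + Integral(y/cos(y), y)


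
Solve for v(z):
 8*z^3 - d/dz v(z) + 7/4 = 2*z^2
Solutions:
 v(z) = C1 + 2*z^4 - 2*z^3/3 + 7*z/4


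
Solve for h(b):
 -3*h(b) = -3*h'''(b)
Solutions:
 h(b) = C3*exp(b) + (C1*sin(sqrt(3)*b/2) + C2*cos(sqrt(3)*b/2))*exp(-b/2)


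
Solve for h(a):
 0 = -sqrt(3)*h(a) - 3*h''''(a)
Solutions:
 h(a) = (C1*sin(sqrt(2)*3^(7/8)*a/6) + C2*cos(sqrt(2)*3^(7/8)*a/6))*exp(-sqrt(2)*3^(7/8)*a/6) + (C3*sin(sqrt(2)*3^(7/8)*a/6) + C4*cos(sqrt(2)*3^(7/8)*a/6))*exp(sqrt(2)*3^(7/8)*a/6)


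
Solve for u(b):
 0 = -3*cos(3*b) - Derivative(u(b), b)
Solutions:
 u(b) = C1 - sin(3*b)


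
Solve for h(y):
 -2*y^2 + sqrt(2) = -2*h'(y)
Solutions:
 h(y) = C1 + y^3/3 - sqrt(2)*y/2


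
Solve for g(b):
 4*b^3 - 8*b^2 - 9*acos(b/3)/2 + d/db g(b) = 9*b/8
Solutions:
 g(b) = C1 - b^4 + 8*b^3/3 + 9*b^2/16 + 9*b*acos(b/3)/2 - 9*sqrt(9 - b^2)/2


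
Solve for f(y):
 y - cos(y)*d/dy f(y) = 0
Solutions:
 f(y) = C1 + Integral(y/cos(y), y)


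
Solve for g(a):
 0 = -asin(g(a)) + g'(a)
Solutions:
 Integral(1/asin(_y), (_y, g(a))) = C1 + a


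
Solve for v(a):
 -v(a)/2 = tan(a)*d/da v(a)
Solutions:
 v(a) = C1/sqrt(sin(a))


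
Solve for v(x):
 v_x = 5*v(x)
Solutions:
 v(x) = C1*exp(5*x)


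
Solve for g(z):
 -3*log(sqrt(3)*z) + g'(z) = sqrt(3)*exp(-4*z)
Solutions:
 g(z) = C1 + 3*z*log(z) + z*(-3 + 3*log(3)/2) - sqrt(3)*exp(-4*z)/4


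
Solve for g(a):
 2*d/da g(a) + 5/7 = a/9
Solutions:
 g(a) = C1 + a^2/36 - 5*a/14


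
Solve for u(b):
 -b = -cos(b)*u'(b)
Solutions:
 u(b) = C1 + Integral(b/cos(b), b)


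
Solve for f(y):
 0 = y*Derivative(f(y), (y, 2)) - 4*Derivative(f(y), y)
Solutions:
 f(y) = C1 + C2*y^5


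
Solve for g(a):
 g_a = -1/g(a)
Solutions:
 g(a) = -sqrt(C1 - 2*a)
 g(a) = sqrt(C1 - 2*a)


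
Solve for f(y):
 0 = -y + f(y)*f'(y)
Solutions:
 f(y) = -sqrt(C1 + y^2)
 f(y) = sqrt(C1 + y^2)


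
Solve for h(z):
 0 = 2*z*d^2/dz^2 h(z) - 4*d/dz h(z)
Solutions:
 h(z) = C1 + C2*z^3


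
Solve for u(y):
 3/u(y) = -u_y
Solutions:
 u(y) = -sqrt(C1 - 6*y)
 u(y) = sqrt(C1 - 6*y)


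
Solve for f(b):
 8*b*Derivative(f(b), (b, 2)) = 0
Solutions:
 f(b) = C1 + C2*b


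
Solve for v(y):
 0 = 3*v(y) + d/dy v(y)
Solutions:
 v(y) = C1*exp(-3*y)


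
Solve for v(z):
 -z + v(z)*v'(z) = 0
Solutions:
 v(z) = -sqrt(C1 + z^2)
 v(z) = sqrt(C1 + z^2)


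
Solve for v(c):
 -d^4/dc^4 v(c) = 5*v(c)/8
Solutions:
 v(c) = (C1*sin(2^(3/4)*5^(1/4)*c/4) + C2*cos(2^(3/4)*5^(1/4)*c/4))*exp(-2^(3/4)*5^(1/4)*c/4) + (C3*sin(2^(3/4)*5^(1/4)*c/4) + C4*cos(2^(3/4)*5^(1/4)*c/4))*exp(2^(3/4)*5^(1/4)*c/4)


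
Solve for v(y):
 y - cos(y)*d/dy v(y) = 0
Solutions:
 v(y) = C1 + Integral(y/cos(y), y)


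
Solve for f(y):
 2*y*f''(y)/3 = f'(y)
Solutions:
 f(y) = C1 + C2*y^(5/2)


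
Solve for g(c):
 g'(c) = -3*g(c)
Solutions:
 g(c) = C1*exp(-3*c)


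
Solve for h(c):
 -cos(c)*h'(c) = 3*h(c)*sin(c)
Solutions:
 h(c) = C1*cos(c)^3


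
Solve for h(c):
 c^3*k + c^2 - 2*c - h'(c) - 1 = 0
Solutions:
 h(c) = C1 + c^4*k/4 + c^3/3 - c^2 - c


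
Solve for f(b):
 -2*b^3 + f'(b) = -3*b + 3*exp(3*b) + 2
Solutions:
 f(b) = C1 + b^4/2 - 3*b^2/2 + 2*b + exp(3*b)


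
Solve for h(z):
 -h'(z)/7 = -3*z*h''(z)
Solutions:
 h(z) = C1 + C2*z^(22/21)


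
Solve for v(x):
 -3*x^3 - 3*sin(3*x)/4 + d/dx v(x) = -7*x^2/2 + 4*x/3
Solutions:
 v(x) = C1 + 3*x^4/4 - 7*x^3/6 + 2*x^2/3 - cos(3*x)/4


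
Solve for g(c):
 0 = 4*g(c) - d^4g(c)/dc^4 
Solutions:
 g(c) = C1*exp(-sqrt(2)*c) + C2*exp(sqrt(2)*c) + C3*sin(sqrt(2)*c) + C4*cos(sqrt(2)*c)


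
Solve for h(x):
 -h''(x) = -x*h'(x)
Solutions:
 h(x) = C1 + C2*erfi(sqrt(2)*x/2)


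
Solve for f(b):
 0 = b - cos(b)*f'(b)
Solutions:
 f(b) = C1 + Integral(b/cos(b), b)


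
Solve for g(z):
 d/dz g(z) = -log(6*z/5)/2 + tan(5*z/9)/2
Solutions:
 g(z) = C1 - z*log(z)/2 - z*log(6) + z/2 + z*log(30)/2 - 9*log(cos(5*z/9))/10


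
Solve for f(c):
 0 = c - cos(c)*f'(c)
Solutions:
 f(c) = C1 + Integral(c/cos(c), c)


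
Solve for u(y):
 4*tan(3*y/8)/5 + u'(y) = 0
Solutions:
 u(y) = C1 + 32*log(cos(3*y/8))/15


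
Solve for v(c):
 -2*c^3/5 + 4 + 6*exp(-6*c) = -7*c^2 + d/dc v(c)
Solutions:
 v(c) = C1 - c^4/10 + 7*c^3/3 + 4*c - exp(-6*c)


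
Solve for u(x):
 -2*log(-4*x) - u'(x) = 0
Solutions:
 u(x) = C1 - 2*x*log(-x) + 2*x*(1 - 2*log(2))


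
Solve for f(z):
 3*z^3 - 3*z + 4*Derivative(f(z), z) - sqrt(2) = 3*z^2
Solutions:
 f(z) = C1 - 3*z^4/16 + z^3/4 + 3*z^2/8 + sqrt(2)*z/4


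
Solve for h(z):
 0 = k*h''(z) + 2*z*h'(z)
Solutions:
 h(z) = C1 + C2*sqrt(k)*erf(z*sqrt(1/k))


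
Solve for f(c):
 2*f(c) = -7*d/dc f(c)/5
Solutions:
 f(c) = C1*exp(-10*c/7)


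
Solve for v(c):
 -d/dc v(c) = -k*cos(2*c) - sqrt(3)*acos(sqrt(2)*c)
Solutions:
 v(c) = C1 + k*sin(2*c)/2 + sqrt(3)*(c*acos(sqrt(2)*c) - sqrt(2)*sqrt(1 - 2*c^2)/2)


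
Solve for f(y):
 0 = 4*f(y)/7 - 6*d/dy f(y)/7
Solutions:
 f(y) = C1*exp(2*y/3)


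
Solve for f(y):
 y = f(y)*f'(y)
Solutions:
 f(y) = -sqrt(C1 + y^2)
 f(y) = sqrt(C1 + y^2)


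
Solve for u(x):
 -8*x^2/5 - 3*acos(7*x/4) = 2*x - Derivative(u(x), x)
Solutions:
 u(x) = C1 + 8*x^3/15 + x^2 + 3*x*acos(7*x/4) - 3*sqrt(16 - 49*x^2)/7


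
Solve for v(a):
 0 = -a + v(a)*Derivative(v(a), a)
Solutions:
 v(a) = -sqrt(C1 + a^2)
 v(a) = sqrt(C1 + a^2)


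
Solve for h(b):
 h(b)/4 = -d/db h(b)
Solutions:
 h(b) = C1*exp(-b/4)


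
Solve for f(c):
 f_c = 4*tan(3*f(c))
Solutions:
 f(c) = -asin(C1*exp(12*c))/3 + pi/3
 f(c) = asin(C1*exp(12*c))/3


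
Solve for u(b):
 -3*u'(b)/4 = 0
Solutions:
 u(b) = C1


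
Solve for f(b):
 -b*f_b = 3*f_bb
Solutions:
 f(b) = C1 + C2*erf(sqrt(6)*b/6)


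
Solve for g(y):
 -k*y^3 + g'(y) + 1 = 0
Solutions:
 g(y) = C1 + k*y^4/4 - y


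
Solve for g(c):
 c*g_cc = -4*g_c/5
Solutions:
 g(c) = C1 + C2*c^(1/5)


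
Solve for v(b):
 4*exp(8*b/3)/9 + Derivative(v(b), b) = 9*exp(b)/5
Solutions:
 v(b) = C1 - exp(8*b/3)/6 + 9*exp(b)/5


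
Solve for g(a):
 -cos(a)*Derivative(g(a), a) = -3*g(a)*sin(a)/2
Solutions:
 g(a) = C1/cos(a)^(3/2)


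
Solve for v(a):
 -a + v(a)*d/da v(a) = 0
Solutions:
 v(a) = -sqrt(C1 + a^2)
 v(a) = sqrt(C1 + a^2)


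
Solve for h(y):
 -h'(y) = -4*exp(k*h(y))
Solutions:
 h(y) = Piecewise((log(-1/(C1*k + 4*k*y))/k, Ne(k, 0)), (nan, True))
 h(y) = Piecewise((C1 + 4*y, Eq(k, 0)), (nan, True))


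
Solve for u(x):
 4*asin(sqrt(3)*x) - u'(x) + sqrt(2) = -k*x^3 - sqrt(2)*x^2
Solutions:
 u(x) = C1 + k*x^4/4 + sqrt(2)*x^3/3 + 4*x*asin(sqrt(3)*x) + sqrt(2)*x + 4*sqrt(3)*sqrt(1 - 3*x^2)/3


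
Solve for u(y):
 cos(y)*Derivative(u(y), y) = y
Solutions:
 u(y) = C1 + Integral(y/cos(y), y)


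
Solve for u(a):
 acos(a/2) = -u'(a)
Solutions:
 u(a) = C1 - a*acos(a/2) + sqrt(4 - a^2)


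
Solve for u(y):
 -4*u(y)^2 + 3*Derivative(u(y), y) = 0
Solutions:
 u(y) = -3/(C1 + 4*y)


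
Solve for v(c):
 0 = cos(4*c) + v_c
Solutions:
 v(c) = C1 - sin(4*c)/4


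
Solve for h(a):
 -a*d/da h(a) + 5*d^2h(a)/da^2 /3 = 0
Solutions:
 h(a) = C1 + C2*erfi(sqrt(30)*a/10)


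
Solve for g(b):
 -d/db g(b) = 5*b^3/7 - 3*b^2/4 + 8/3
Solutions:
 g(b) = C1 - 5*b^4/28 + b^3/4 - 8*b/3


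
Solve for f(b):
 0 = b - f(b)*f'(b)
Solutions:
 f(b) = -sqrt(C1 + b^2)
 f(b) = sqrt(C1 + b^2)


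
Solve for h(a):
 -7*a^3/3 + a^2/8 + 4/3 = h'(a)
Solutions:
 h(a) = C1 - 7*a^4/12 + a^3/24 + 4*a/3


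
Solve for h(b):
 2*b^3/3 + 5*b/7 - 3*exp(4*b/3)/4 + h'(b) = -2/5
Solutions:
 h(b) = C1 - b^4/6 - 5*b^2/14 - 2*b/5 + 9*exp(4*b/3)/16


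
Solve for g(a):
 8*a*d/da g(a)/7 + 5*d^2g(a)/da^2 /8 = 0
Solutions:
 g(a) = C1 + C2*erf(4*sqrt(70)*a/35)


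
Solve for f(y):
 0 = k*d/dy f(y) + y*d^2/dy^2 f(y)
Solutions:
 f(y) = C1 + y^(1 - re(k))*(C2*sin(log(y)*Abs(im(k))) + C3*cos(log(y)*im(k)))


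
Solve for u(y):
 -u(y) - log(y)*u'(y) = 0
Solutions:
 u(y) = C1*exp(-li(y))


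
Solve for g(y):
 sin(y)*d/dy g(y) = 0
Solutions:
 g(y) = C1


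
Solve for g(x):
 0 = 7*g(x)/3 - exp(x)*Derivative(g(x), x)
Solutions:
 g(x) = C1*exp(-7*exp(-x)/3)


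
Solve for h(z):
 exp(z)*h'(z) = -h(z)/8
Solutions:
 h(z) = C1*exp(exp(-z)/8)


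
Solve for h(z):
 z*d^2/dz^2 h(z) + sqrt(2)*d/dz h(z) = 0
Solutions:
 h(z) = C1 + C2*z^(1 - sqrt(2))


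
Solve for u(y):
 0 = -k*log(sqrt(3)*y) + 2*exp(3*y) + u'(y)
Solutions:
 u(y) = C1 + k*y*log(y) + k*y*(-1 + log(3)/2) - 2*exp(3*y)/3


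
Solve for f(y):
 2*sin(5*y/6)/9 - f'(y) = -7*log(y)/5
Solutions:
 f(y) = C1 + 7*y*log(y)/5 - 7*y/5 - 4*cos(5*y/6)/15


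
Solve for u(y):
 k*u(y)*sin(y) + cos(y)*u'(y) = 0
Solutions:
 u(y) = C1*exp(k*log(cos(y)))


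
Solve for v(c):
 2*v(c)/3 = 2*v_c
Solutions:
 v(c) = C1*exp(c/3)


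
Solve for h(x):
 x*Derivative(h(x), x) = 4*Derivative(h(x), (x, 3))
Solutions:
 h(x) = C1 + Integral(C2*airyai(2^(1/3)*x/2) + C3*airybi(2^(1/3)*x/2), x)


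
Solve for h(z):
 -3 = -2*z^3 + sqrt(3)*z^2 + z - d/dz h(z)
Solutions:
 h(z) = C1 - z^4/2 + sqrt(3)*z^3/3 + z^2/2 + 3*z


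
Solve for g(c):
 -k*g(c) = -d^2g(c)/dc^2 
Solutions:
 g(c) = C1*exp(-c*sqrt(k)) + C2*exp(c*sqrt(k))


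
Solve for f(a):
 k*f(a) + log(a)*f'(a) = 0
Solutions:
 f(a) = C1*exp(-k*li(a))


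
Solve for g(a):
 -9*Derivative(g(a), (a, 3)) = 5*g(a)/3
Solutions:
 g(a) = C3*exp(-5^(1/3)*a/3) + (C1*sin(sqrt(3)*5^(1/3)*a/6) + C2*cos(sqrt(3)*5^(1/3)*a/6))*exp(5^(1/3)*a/6)


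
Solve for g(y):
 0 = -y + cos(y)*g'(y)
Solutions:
 g(y) = C1 + Integral(y/cos(y), y)


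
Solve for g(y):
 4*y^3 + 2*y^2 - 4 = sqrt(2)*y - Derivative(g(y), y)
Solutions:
 g(y) = C1 - y^4 - 2*y^3/3 + sqrt(2)*y^2/2 + 4*y


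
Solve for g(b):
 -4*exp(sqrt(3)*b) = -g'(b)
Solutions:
 g(b) = C1 + 4*sqrt(3)*exp(sqrt(3)*b)/3


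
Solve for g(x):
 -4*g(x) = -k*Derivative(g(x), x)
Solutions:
 g(x) = C1*exp(4*x/k)


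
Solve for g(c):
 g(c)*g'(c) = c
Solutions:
 g(c) = -sqrt(C1 + c^2)
 g(c) = sqrt(C1 + c^2)


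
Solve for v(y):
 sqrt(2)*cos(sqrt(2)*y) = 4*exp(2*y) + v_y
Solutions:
 v(y) = C1 - 2*exp(2*y) + sin(sqrt(2)*y)


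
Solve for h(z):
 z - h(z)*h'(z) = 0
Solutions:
 h(z) = -sqrt(C1 + z^2)
 h(z) = sqrt(C1 + z^2)


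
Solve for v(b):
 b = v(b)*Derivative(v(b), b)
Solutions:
 v(b) = -sqrt(C1 + b^2)
 v(b) = sqrt(C1 + b^2)


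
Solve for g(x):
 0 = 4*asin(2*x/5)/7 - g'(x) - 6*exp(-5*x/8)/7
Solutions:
 g(x) = C1 + 4*x*asin(2*x/5)/7 + 2*sqrt(25 - 4*x^2)/7 + 48*exp(-5*x/8)/35


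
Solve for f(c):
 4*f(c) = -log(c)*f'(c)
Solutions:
 f(c) = C1*exp(-4*li(c))


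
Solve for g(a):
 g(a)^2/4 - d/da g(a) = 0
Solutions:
 g(a) = -4/(C1 + a)


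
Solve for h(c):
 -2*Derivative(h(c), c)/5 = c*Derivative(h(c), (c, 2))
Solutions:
 h(c) = C1 + C2*c^(3/5)


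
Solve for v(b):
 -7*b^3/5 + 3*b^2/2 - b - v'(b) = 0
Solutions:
 v(b) = C1 - 7*b^4/20 + b^3/2 - b^2/2


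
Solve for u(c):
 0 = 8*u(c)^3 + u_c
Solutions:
 u(c) = -sqrt(2)*sqrt(-1/(C1 - 8*c))/2
 u(c) = sqrt(2)*sqrt(-1/(C1 - 8*c))/2


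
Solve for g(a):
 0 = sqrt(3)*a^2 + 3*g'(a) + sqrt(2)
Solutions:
 g(a) = C1 - sqrt(3)*a^3/9 - sqrt(2)*a/3


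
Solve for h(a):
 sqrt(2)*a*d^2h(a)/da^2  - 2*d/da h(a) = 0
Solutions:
 h(a) = C1 + C2*a^(1 + sqrt(2))


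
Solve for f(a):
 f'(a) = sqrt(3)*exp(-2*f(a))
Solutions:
 f(a) = log(-sqrt(C1 + 2*sqrt(3)*a))
 f(a) = log(C1 + 2*sqrt(3)*a)/2


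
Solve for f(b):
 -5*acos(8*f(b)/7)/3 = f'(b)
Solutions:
 Integral(1/acos(8*_y/7), (_y, f(b))) = C1 - 5*b/3


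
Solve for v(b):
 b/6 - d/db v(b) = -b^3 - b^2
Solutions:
 v(b) = C1 + b^4/4 + b^3/3 + b^2/12


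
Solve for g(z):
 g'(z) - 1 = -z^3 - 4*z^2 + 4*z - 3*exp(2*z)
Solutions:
 g(z) = C1 - z^4/4 - 4*z^3/3 + 2*z^2 + z - 3*exp(2*z)/2


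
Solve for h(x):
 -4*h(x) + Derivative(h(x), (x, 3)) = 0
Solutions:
 h(x) = C3*exp(2^(2/3)*x) + (C1*sin(2^(2/3)*sqrt(3)*x/2) + C2*cos(2^(2/3)*sqrt(3)*x/2))*exp(-2^(2/3)*x/2)


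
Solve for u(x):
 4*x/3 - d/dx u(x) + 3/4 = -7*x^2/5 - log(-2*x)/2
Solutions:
 u(x) = C1 + 7*x^3/15 + 2*x^2/3 + x*log(-x)/2 + x*(1 + 2*log(2))/4


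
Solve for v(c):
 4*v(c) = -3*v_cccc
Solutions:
 v(c) = (C1*sin(3^(3/4)*c/3) + C2*cos(3^(3/4)*c/3))*exp(-3^(3/4)*c/3) + (C3*sin(3^(3/4)*c/3) + C4*cos(3^(3/4)*c/3))*exp(3^(3/4)*c/3)


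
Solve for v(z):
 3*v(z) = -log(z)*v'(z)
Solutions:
 v(z) = C1*exp(-3*li(z))


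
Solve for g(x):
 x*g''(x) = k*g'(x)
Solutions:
 g(x) = C1 + x^(re(k) + 1)*(C2*sin(log(x)*Abs(im(k))) + C3*cos(log(x)*im(k)))


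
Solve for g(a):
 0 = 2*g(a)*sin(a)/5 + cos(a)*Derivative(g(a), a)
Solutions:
 g(a) = C1*cos(a)^(2/5)


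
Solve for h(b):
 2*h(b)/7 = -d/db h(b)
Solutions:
 h(b) = C1*exp(-2*b/7)


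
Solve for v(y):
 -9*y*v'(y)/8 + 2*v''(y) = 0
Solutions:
 v(y) = C1 + C2*erfi(3*sqrt(2)*y/8)


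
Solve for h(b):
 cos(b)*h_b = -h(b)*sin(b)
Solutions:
 h(b) = C1*cos(b)


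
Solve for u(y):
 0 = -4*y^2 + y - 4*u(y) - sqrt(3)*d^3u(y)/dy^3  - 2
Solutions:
 u(y) = C3*exp(-2^(2/3)*3^(5/6)*y/3) - y^2 + y/4 + (C1*sin(2^(2/3)*3^(1/3)*y/2) + C2*cos(2^(2/3)*3^(1/3)*y/2))*exp(2^(2/3)*3^(5/6)*y/6) - 1/2


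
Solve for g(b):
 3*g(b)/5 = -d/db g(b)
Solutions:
 g(b) = C1*exp(-3*b/5)


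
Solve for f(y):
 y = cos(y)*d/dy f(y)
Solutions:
 f(y) = C1 + Integral(y/cos(y), y)


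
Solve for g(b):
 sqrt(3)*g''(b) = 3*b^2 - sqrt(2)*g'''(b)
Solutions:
 g(b) = C1 + C2*b + C3*exp(-sqrt(6)*b/2) + sqrt(3)*b^4/12 - sqrt(2)*b^3/3 + 2*sqrt(3)*b^2/3


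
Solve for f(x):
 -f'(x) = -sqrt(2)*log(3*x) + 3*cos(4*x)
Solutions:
 f(x) = C1 + sqrt(2)*x*(log(x) - 1) + sqrt(2)*x*log(3) - 3*sin(4*x)/4


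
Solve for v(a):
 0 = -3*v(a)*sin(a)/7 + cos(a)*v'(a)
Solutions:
 v(a) = C1/cos(a)^(3/7)


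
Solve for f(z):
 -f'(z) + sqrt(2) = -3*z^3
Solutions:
 f(z) = C1 + 3*z^4/4 + sqrt(2)*z


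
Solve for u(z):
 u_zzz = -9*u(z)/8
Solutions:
 u(z) = C3*exp(-3^(2/3)*z/2) + (C1*sin(3*3^(1/6)*z/4) + C2*cos(3*3^(1/6)*z/4))*exp(3^(2/3)*z/4)


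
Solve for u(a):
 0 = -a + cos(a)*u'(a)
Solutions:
 u(a) = C1 + Integral(a/cos(a), a)


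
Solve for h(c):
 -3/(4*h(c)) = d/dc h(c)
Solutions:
 h(c) = -sqrt(C1 - 6*c)/2
 h(c) = sqrt(C1 - 6*c)/2


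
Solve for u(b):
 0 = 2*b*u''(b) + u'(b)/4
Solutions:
 u(b) = C1 + C2*b^(7/8)


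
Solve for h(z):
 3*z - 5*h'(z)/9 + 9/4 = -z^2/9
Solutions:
 h(z) = C1 + z^3/15 + 27*z^2/10 + 81*z/20


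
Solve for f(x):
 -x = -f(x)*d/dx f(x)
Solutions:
 f(x) = -sqrt(C1 + x^2)
 f(x) = sqrt(C1 + x^2)


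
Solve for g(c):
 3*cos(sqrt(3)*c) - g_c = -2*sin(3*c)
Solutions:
 g(c) = C1 + sqrt(3)*sin(sqrt(3)*c) - 2*cos(3*c)/3


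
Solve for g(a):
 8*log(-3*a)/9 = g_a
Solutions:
 g(a) = C1 + 8*a*log(-a)/9 + 8*a*(-1 + log(3))/9


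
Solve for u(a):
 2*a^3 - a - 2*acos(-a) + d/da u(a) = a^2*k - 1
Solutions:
 u(a) = C1 - a^4/2 + a^3*k/3 + a^2/2 + 2*a*acos(-a) - a + 2*sqrt(1 - a^2)


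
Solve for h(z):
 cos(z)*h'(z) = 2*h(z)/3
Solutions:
 h(z) = C1*(sin(z) + 1)^(1/3)/(sin(z) - 1)^(1/3)


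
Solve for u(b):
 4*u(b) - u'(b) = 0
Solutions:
 u(b) = C1*exp(4*b)


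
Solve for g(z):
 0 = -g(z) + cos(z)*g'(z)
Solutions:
 g(z) = C1*sqrt(sin(z) + 1)/sqrt(sin(z) - 1)


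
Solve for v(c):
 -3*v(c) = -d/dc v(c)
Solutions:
 v(c) = C1*exp(3*c)


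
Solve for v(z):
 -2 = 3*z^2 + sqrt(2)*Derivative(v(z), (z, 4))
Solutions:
 v(z) = C1 + C2*z + C3*z^2 + C4*z^3 - sqrt(2)*z^6/240 - sqrt(2)*z^4/24


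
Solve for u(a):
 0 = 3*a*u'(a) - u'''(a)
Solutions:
 u(a) = C1 + Integral(C2*airyai(3^(1/3)*a) + C3*airybi(3^(1/3)*a), a)


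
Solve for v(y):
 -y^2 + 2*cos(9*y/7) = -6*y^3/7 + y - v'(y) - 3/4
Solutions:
 v(y) = C1 - 3*y^4/14 + y^3/3 + y^2/2 - 3*y/4 - 14*sin(9*y/7)/9


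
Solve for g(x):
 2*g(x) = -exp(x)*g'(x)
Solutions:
 g(x) = C1*exp(2*exp(-x))


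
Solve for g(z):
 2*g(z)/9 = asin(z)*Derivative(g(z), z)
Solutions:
 g(z) = C1*exp(2*Integral(1/asin(z), z)/9)


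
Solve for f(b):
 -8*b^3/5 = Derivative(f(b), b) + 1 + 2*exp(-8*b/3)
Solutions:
 f(b) = C1 - 2*b^4/5 - b + 3*exp(-8*b/3)/4


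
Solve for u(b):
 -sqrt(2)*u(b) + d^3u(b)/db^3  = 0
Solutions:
 u(b) = C3*exp(2^(1/6)*b) + (C1*sin(2^(1/6)*sqrt(3)*b/2) + C2*cos(2^(1/6)*sqrt(3)*b/2))*exp(-2^(1/6)*b/2)


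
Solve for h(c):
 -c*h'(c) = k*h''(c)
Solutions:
 h(c) = C1 + C2*sqrt(k)*erf(sqrt(2)*c*sqrt(1/k)/2)


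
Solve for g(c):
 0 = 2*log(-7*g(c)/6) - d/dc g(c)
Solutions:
 -Integral(1/(log(-_y) - log(6) + log(7)), (_y, g(c)))/2 = C1 - c


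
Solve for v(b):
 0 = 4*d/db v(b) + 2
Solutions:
 v(b) = C1 - b/2


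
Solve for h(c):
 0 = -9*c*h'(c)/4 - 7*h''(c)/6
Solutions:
 h(c) = C1 + C2*erf(3*sqrt(21)*c/14)


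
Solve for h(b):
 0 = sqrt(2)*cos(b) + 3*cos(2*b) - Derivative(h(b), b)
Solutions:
 h(b) = C1 + sqrt(2)*sin(b) + 3*sin(2*b)/2


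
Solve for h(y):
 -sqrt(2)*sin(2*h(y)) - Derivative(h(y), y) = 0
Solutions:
 h(y) = pi - acos((-C1 - exp(4*sqrt(2)*y))/(C1 - exp(4*sqrt(2)*y)))/2
 h(y) = acos((-C1 - exp(4*sqrt(2)*y))/(C1 - exp(4*sqrt(2)*y)))/2


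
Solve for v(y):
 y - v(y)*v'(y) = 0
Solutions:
 v(y) = -sqrt(C1 + y^2)
 v(y) = sqrt(C1 + y^2)


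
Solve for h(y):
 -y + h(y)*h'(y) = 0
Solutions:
 h(y) = -sqrt(C1 + y^2)
 h(y) = sqrt(C1 + y^2)


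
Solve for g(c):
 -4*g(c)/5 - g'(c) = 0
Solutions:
 g(c) = C1*exp(-4*c/5)


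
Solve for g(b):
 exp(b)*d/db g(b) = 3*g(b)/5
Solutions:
 g(b) = C1*exp(-3*exp(-b)/5)


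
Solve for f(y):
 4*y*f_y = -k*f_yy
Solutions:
 f(y) = C1 + C2*sqrt(k)*erf(sqrt(2)*y*sqrt(1/k))


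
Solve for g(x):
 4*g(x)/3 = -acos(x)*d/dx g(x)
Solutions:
 g(x) = C1*exp(-4*Integral(1/acos(x), x)/3)


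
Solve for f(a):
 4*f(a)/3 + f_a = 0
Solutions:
 f(a) = C1*exp(-4*a/3)


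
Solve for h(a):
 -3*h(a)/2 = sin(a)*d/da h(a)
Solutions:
 h(a) = C1*(cos(a) + 1)^(3/4)/(cos(a) - 1)^(3/4)


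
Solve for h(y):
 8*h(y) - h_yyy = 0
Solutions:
 h(y) = C3*exp(2*y) + (C1*sin(sqrt(3)*y) + C2*cos(sqrt(3)*y))*exp(-y)


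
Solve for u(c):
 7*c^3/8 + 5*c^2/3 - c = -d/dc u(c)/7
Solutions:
 u(c) = C1 - 49*c^4/32 - 35*c^3/9 + 7*c^2/2


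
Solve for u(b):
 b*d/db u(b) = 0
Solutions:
 u(b) = C1


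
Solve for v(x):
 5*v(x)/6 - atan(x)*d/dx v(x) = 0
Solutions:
 v(x) = C1*exp(5*Integral(1/atan(x), x)/6)


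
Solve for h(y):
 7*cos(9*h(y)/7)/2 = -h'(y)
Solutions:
 7*y/2 - 7*log(sin(9*h(y)/7) - 1)/18 + 7*log(sin(9*h(y)/7) + 1)/18 = C1


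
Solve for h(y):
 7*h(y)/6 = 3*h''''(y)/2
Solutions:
 h(y) = C1*exp(-sqrt(3)*7^(1/4)*y/3) + C2*exp(sqrt(3)*7^(1/4)*y/3) + C3*sin(sqrt(3)*7^(1/4)*y/3) + C4*cos(sqrt(3)*7^(1/4)*y/3)


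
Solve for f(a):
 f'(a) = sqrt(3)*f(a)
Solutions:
 f(a) = C1*exp(sqrt(3)*a)
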